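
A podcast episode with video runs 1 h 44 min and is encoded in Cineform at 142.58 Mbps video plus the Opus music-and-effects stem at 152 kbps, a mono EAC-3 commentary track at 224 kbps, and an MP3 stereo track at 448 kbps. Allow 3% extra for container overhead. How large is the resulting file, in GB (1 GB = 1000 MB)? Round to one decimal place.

1 h 44 min = 104 min = 6240 s
Audio total: 152 + 224 + 448 = 824 kbps = 0.824 Mbps.
Total bitrate: 142.58 + 0.824 = 143.404 Mbps.
Stream data: 143.404 Mbps × 6240 s = 894841.0 Mb.
With 3% container overhead: ×1.03.
921,686 Mb ÷ 8 = 115,211 MB → 115.2 GB.

115.2 GB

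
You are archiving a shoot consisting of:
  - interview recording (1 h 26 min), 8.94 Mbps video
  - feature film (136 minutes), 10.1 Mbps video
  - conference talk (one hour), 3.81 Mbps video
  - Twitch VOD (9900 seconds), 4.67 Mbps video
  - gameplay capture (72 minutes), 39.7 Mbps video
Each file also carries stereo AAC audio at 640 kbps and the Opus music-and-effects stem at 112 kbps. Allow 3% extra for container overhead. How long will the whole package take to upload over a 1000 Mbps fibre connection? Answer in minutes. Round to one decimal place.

Audio total: 640 + 112 = 752 kbps = 0.752 Mbps.
interview recording: 9.692 Mbps × 5160 s × 1.03 = 51511.0 Mb
feature film: 10.852 Mbps × 8160 s × 1.03 = 91208.9 Mb
conference talk: 4.562 Mbps × 3600 s × 1.03 = 16915.9 Mb
Twitch VOD: 5.422 Mbps × 9900 s × 1.03 = 55288.1 Mb
gameplay capture: 40.452 Mbps × 4320 s × 1.03 = 179995.2 Mb
Total: 394919.2 Mb = 49364.9 MB.
At 1000 Mbps: 394919.2 / 1000 = 395 s ≈ 6.58 minutes.

6.6 minutes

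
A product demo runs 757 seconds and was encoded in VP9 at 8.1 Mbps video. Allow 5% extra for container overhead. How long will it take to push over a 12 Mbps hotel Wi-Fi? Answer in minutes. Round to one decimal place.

File: 8.100 Mbps × 757 s = 6131.7 Mb.
With 5% container overhead: ×1.05. → 6438.3 Mb.
At 12 Mbps: 6438.3 / 12 = 536.5 s ≈ 8.94 minutes.

8.9 minutes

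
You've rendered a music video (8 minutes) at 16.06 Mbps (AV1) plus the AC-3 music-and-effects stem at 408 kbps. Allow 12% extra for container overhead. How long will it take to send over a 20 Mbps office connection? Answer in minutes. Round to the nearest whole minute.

7 minutes

8 min = 480 s
Audio: 408 kbps = 0.408 Mbps.
Total bitrate: 16.468 Mbps.
File: 16.468 Mbps × 480 s = 7904.6 Mb.
With 12% container overhead: ×1.12. → 8853.2 Mb.
At 20 Mbps: 8853.2 / 20 = 442.7 s ≈ 7.38 minutes.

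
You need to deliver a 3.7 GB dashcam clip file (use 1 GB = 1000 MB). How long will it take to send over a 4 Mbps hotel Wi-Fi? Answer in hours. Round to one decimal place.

2.1 hours

File: 3.7 GB = 29600.0 Mb.
At 4 Mbps: 29600.0 / 4 = 7400.0 s ≈ 2.06 hours.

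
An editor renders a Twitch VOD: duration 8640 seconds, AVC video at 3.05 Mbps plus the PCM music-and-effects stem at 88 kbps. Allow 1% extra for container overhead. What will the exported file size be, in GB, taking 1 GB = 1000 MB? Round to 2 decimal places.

3.42 GB

Audio: 88 kbps = 0.088 Mbps.
Total bitrate: 3.05 + 0.088 = 3.138 Mbps.
Stream data: 3.138 Mbps × 8640 s = 27112.3 Mb.
With 1% container overhead: ×1.01.
27,383 Mb ÷ 8 = 3,423 MB → 3.423 GB.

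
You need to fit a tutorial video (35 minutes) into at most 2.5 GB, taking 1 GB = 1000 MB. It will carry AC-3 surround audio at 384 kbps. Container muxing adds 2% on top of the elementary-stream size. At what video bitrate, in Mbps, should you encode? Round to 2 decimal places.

Budget: 2.5 GB = 20000.0 Mb.
Stream payload after overhead: 20000.0 / 1.02 = 19607.8 Mb.
35 min = 2100 s
Total bitrate budget: 19607.8 Mb / 2100 s = 9.337 Mbps.
Audio: 384 kbps = 0.384 Mbps.
Video: 9.337 − 0.384 = 8.953 Mbps.

8.95 Mbps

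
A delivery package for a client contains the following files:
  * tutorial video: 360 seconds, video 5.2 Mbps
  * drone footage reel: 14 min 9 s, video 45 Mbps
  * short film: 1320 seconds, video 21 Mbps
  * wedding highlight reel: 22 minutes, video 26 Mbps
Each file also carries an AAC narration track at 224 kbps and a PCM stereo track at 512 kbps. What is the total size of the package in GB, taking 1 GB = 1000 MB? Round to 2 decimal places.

Audio total: 224 + 512 = 736 kbps = 0.736 Mbps.
tutorial video: 5.936 Mbps × 360 s = 2137.0 Mb
drone footage reel: 45.736 Mbps × 849 s = 38829.9 Mb
short film: 21.736 Mbps × 1320 s = 28691.5 Mb
wedding highlight reel: 26.736 Mbps × 1320 s = 35291.5 Mb
Total: 104949.9 Mb = 13118.7 MB.
= 13.12 GB.

13.12 GB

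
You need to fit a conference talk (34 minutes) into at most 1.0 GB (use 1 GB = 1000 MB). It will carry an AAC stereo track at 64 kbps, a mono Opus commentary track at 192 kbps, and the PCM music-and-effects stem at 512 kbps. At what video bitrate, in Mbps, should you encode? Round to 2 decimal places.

Budget: 1.0 GB = 8000.0 Mb.
34 min = 2040 s
Total bitrate budget: 8000.0 Mb / 2040 s = 3.922 Mbps.
Audio total: 64 + 192 + 512 = 768 kbps = 0.768 Mbps.
Video: 3.922 − 0.768 = 3.154 Mbps.

3.15 Mbps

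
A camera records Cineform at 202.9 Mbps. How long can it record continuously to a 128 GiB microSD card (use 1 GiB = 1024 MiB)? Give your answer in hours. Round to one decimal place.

Capacity: 128 GiB = 1,099,512 Mb.
Recording time: 1,099,512 / 202.900 = 5,419 s ≈ 1.51 hours.

1.5 hours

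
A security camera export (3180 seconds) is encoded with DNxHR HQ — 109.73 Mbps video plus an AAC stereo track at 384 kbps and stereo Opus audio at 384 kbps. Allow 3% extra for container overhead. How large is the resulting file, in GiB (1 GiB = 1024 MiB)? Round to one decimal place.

Audio total: 384 + 384 = 768 kbps = 0.768 Mbps.
Total bitrate: 109.73 + 0.768 = 110.498 Mbps.
Stream data: 110.498 Mbps × 3180 s = 351383.6 Mb.
With 3% container overhead: ×1.03.
361,925 Mb = 45,240,643,650 bytes ÷ 1,073,741,824 = 42.13 GiB.

42.1 GiB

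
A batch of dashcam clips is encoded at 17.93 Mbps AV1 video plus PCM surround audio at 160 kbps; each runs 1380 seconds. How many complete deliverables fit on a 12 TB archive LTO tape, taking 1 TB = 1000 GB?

3845

Audio: 160 kbps = 0.160 Mbps.
Total bitrate: 18.090 Mbps.
Per item: 18.090 Mbps × 1380 s = 24,964 Mb = 3,121 MB.
Capacity: 12 TB = 96,000,000 Mb; 3845.51 items → 3845 complete.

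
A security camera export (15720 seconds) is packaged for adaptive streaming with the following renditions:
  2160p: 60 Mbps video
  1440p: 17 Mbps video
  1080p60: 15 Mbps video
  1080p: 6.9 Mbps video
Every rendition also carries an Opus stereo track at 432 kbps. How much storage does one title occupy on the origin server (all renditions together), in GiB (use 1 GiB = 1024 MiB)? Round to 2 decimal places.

184.15 GiB

Audio: 432 kbps = 0.432 Mbps.
Sum of rendition bitrates: (60+0.432) + (17+0.432) + (15+0.432) + (6.9+0.432) = 100.628 Mbps.
× 15720 s = 1,581,872 Mb = 197,734 MB = 184.2 GiB.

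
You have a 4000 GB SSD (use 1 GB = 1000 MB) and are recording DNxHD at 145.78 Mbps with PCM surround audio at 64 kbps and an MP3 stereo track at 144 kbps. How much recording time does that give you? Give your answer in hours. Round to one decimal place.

60.9 hours

Audio total: 64 + 144 = 208 kbps = 0.208 Mbps.
Total bitrate: 145.78 + 0.208 = 145.988 Mbps.
Capacity: 4000 GB = 32,000,000 Mb.
Recording time: 32,000,000 / 145.988 = 219,196 s ≈ 60.9 hours.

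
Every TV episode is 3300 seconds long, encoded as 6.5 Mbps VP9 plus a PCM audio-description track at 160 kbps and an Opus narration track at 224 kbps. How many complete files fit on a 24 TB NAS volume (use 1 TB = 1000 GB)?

8451

Audio total: 160 + 224 = 384 kbps = 0.384 Mbps.
Total bitrate: 6.884 Mbps.
Per item: 6.884 Mbps × 3300 s = 22,717 Mb = 2,840 MB.
Capacity: 24 TB = 192,000,000 Mb; 8451.75 items → 8451 complete.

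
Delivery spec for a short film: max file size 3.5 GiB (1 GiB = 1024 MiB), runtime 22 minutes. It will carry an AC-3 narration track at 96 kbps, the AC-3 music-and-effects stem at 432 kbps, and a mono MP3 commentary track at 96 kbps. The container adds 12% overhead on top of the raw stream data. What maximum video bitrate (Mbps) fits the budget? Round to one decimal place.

Budget: 3.5 GiB = 30064.8 Mb.
Stream payload after overhead: 30064.8 / 1.12 = 26843.5 Mb.
22 min = 1320 s
Total bitrate budget: 26843.5 Mb / 1320 s = 20.336 Mbps.
Audio total: 96 + 432 + 96 = 624 kbps = 0.624 Mbps.
Video: 20.336 − 0.624 = 19.712 Mbps.

19.7 Mbps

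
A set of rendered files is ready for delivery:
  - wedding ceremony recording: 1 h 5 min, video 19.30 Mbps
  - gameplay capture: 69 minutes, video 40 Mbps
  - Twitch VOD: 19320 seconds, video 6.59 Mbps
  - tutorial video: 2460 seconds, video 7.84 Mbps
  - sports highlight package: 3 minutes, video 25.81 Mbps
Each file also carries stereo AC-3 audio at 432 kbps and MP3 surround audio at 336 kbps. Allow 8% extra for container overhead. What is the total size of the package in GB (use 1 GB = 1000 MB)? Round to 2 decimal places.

56.05 GB

Audio total: 432 + 336 = 768 kbps = 0.768 Mbps.
wedding ceremony recording: 20.068 Mbps × 3900 s × 1.08 = 84526.4 Mb
gameplay capture: 40.768 Mbps × 4140 s × 1.08 = 182281.9 Mb
Twitch VOD: 7.358 Mbps × 19320 s × 1.08 = 153529.1 Mb
tutorial video: 8.608 Mbps × 2460 s × 1.08 = 22869.7 Mb
sports highlight package: 26.578 Mbps × 180 s × 1.08 = 5166.8 Mb
Total: 448373.9 Mb = 56046.7 MB.
= 56.05 GB.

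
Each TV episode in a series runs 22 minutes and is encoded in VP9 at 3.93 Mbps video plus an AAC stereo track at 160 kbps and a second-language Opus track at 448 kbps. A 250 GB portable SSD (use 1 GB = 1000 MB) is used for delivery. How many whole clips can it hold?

22 min = 1320 s
Audio total: 160 + 448 = 608 kbps = 0.608 Mbps.
Total bitrate: 4.538 Mbps.
Per item: 4.538 Mbps × 1320 s = 5,990 Mb = 748.8 MB.
Capacity: 250 GB = 2,000,000 Mb; 333.88 items → 333 complete.

333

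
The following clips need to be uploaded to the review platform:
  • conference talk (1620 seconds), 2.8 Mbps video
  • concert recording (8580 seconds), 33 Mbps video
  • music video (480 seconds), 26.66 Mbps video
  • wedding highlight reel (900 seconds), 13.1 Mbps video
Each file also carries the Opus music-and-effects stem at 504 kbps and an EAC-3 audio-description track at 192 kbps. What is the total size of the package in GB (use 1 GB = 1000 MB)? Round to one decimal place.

40.0 GB

Audio total: 504 + 192 = 696 kbps = 0.696 Mbps.
conference talk: 3.496 Mbps × 1620 s = 5663.5 Mb
concert recording: 33.696 Mbps × 8580 s = 289111.7 Mb
music video: 27.356 Mbps × 480 s = 13130.9 Mb
wedding highlight reel: 13.796 Mbps × 900 s = 12416.4 Mb
Total: 320322.5 Mb = 40040.3 MB.
= 40.04 GB.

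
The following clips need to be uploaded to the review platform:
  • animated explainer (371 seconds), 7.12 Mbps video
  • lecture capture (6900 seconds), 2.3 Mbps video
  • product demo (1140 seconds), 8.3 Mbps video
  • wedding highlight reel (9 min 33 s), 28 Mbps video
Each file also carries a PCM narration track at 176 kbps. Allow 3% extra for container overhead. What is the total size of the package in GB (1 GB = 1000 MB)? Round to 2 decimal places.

5.87 GB

Audio: 176 kbps = 0.176 Mbps.
animated explainer: 7.296 Mbps × 371 s × 1.03 = 2788.0 Mb
lecture capture: 2.476 Mbps × 6900 s × 1.03 = 17596.9 Mb
product demo: 8.476 Mbps × 1140 s × 1.03 = 9952.5 Mb
wedding highlight reel: 28.176 Mbps × 573 s × 1.03 = 16629.2 Mb
Total: 46966.7 Mb = 5870.8 MB.
= 5.871 GB.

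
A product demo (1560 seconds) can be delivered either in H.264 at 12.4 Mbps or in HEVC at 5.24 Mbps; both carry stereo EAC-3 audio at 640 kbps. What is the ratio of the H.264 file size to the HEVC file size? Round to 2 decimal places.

2.22

Audio: 640 kbps = 0.640 Mbps.
H.264: 13.040 Mbps × 1560 s = 20342.4 Mb = 2.543 GB.
HEVC: 5.880 Mbps × 1560 s = 9172.8 Mb = 1.147 GB.
Ratio: 2.543 / 1.147 = 2.218.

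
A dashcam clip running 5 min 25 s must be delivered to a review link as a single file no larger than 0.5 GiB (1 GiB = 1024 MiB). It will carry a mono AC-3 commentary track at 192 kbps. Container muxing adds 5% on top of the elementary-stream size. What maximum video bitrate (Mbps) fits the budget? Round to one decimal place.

Budget: 0.5 GiB = 4295.0 Mb.
Stream payload after overhead: 4295.0 / 1.05 = 4090.4 Mb.
5 min 25 s = 325 s
Total bitrate budget: 4090.4 Mb / 325 s = 12.586 Mbps.
Audio: 192 kbps = 0.192 Mbps.
Video: 12.586 − 0.192 = 12.394 Mbps.

12.4 Mbps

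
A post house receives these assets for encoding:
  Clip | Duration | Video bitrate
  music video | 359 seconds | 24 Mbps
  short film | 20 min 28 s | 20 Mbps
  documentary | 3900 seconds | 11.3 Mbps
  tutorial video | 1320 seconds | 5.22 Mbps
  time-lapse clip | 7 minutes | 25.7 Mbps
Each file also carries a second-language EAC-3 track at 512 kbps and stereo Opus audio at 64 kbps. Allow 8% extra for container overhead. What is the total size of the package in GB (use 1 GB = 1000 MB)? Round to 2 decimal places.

Audio total: 512 + 64 = 576 kbps = 0.576 Mbps.
music video: 24.576 Mbps × 359 s × 1.08 = 9528.6 Mb
short film: 20.576 Mbps × 1228 s × 1.08 = 27288.7 Mb
documentary: 11.876 Mbps × 3900 s × 1.08 = 50021.7 Mb
tutorial video: 5.796 Mbps × 1320 s × 1.08 = 8262.8 Mb
time-lapse clip: 26.276 Mbps × 420 s × 1.08 = 11918.8 Mb
Total: 107020.6 Mb = 13377.6 MB.
= 13.38 GB.

13.38 GB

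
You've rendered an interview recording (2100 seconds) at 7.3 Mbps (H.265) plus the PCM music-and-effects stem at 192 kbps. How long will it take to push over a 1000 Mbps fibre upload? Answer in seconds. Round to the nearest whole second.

16 seconds

Audio: 192 kbps = 0.192 Mbps.
Total bitrate: 7.492 Mbps.
File: 7.492 Mbps × 2100 s = 15733.2 Mb.
At 1000 Mbps: 15733.2 / 1000 = 15.7 s ≈ 15.7 seconds.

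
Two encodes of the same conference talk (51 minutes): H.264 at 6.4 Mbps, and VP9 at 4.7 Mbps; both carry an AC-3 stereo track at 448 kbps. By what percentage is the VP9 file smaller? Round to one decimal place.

51 min = 3060 s
Audio: 448 kbps = 0.448 Mbps.
H.264: 6.848 Mbps × 3060 s = 20954.9 Mb = 2.619 GB.
VP9: 5.148 Mbps × 3060 s = 15752.9 Mb = 1.969 GB.
Reduction: (1 − 1.969/2.619) × 100 = 24.82%.

24.8%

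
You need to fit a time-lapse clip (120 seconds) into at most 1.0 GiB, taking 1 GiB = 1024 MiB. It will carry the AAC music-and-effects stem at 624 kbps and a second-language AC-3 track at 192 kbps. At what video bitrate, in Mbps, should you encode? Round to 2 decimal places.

70.77 Mbps

Budget: 1.0 GiB = 8589.9 Mb.
Total bitrate budget: 8589.9 Mb / 120 s = 71.583 Mbps.
Audio total: 624 + 192 = 816 kbps = 0.816 Mbps.
Video: 71.583 − 0.816 = 70.767 Mbps.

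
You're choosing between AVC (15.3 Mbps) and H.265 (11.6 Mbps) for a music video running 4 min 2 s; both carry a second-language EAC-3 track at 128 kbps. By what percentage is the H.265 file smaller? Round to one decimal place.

24.0%

4 min 2 s = 242 s
Audio: 128 kbps = 0.128 Mbps.
AVC: 15.428 Mbps × 242 s = 3733.6 Mb = 466.697 MB.
H.265: 11.728 Mbps × 242 s = 2838.2 Mb = 354.772 MB.
Reduction: (1 − 354.772/466.697) × 100 = 23.98%.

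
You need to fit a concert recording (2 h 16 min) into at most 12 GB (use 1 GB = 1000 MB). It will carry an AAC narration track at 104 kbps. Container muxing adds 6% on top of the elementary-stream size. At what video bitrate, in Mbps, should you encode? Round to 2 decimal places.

10.99 Mbps

Budget: 12 GB = 96000.0 Mb.
Stream payload after overhead: 96000.0 / 1.06 = 90566.0 Mb.
2 h 16 min = 136 min = 8160 s
Total bitrate budget: 90566.0 Mb / 8160 s = 11.099 Mbps.
Audio: 104 kbps = 0.104 Mbps.
Video: 11.099 − 0.104 = 10.995 Mbps.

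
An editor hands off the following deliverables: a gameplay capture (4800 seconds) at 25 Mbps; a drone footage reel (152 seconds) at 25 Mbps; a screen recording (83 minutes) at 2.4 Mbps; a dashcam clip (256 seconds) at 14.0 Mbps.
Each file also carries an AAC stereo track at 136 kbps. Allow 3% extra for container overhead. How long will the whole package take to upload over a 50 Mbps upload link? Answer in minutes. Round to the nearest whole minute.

48 minutes

Audio: 136 kbps = 0.136 Mbps.
gameplay capture: 25.136 Mbps × 4800 s × 1.03 = 124272.4 Mb
drone footage reel: 25.136 Mbps × 152 s × 1.03 = 3935.3 Mb
screen recording: 2.536 Mbps × 4980 s × 1.03 = 13008.2 Mb
dashcam clip: 14.136 Mbps × 256 s × 1.03 = 3727.4 Mb
Total: 144943.2 Mb = 18117.9 MB.
At 50 Mbps: 144943.2 / 50 = 2899 s ≈ 48.3 minutes.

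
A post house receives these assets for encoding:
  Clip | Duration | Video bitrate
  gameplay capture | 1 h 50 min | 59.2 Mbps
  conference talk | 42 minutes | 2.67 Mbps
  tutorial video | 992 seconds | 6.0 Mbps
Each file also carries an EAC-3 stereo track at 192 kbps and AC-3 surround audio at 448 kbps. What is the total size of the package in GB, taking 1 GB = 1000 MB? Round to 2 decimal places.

51.23 GB

Audio total: 192 + 448 = 640 kbps = 0.640 Mbps.
gameplay capture: 59.840 Mbps × 6600 s = 394944.0 Mb
conference talk: 3.310 Mbps × 2520 s = 8341.2 Mb
tutorial video: 6.640 Mbps × 992 s = 6586.9 Mb
Total: 409872.1 Mb = 51234.0 MB.
= 51.23 GB.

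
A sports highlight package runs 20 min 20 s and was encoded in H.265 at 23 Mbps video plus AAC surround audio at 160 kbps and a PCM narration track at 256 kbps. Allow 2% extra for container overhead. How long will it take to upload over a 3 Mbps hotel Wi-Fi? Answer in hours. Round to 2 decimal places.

2.70 hours

20 min 20 s = 1220 s
Audio total: 160 + 256 = 416 kbps = 0.416 Mbps.
Total bitrate: 23.416 Mbps.
File: 23.416 Mbps × 1220 s = 28567.5 Mb.
With 2% container overhead: ×1.02. → 29138.9 Mb.
At 3 Mbps: 29138.9 / 3 = 9713.0 s ≈ 2.7 hours.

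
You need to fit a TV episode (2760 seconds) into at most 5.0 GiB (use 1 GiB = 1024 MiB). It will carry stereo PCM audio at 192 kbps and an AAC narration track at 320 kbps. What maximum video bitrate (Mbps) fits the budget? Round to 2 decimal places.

15.05 Mbps

Budget: 5.0 GiB = 42949.7 Mb.
Total bitrate budget: 42949.7 Mb / 2760 s = 15.561 Mbps.
Audio total: 192 + 320 = 512 kbps = 0.512 Mbps.
Video: 15.561 − 0.512 = 15.049 Mbps.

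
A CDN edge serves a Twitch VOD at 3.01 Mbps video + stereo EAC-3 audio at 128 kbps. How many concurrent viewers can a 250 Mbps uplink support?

79

Audio: 128 kbps = 0.128 Mbps.
Per-viewer media rate: 3.138 Mbps.
250 Mbps = 250.0 Mbps; 250.0 / 3.138 = 79.67 → 79 viewers.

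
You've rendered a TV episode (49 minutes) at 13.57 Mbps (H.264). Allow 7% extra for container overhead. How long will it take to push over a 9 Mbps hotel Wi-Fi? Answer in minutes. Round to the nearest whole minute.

49 min = 2940 s
File: 13.570 Mbps × 2940 s = 39895.8 Mb.
With 7% container overhead: ×1.07. → 42688.5 Mb.
At 9 Mbps: 42688.5 / 9 = 4743.2 s ≈ 79.1 minutes.

79 minutes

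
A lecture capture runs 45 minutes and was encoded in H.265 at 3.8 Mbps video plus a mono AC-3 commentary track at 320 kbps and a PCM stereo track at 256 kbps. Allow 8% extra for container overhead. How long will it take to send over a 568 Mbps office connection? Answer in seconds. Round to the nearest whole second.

45 min = 2700 s
Audio total: 320 + 256 = 576 kbps = 0.576 Mbps.
Total bitrate: 4.376 Mbps.
File: 4.376 Mbps × 2700 s = 11815.2 Mb.
With 8% container overhead: ×1.08. → 12760.4 Mb.
At 568 Mbps: 12760.4 / 568 = 22.5 s ≈ 22.5 seconds.

22 seconds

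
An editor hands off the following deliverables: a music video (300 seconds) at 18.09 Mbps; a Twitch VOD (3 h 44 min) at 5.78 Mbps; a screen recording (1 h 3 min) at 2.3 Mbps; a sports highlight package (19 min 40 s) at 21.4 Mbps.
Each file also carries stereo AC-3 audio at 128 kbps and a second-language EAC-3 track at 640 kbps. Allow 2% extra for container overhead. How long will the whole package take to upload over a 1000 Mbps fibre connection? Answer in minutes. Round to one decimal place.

2.2 minutes

Audio total: 128 + 640 = 768 kbps = 0.768 Mbps.
music video: 18.858 Mbps × 300 s × 1.02 = 5770.5 Mb
Twitch VOD: 6.548 Mbps × 13440 s × 1.02 = 89765.2 Mb
screen recording: 3.068 Mbps × 3780 s × 1.02 = 11829.0 Mb
sports highlight package: 22.168 Mbps × 1180 s × 1.02 = 26681.4 Mb
Total: 134046.2 Mb = 16755.8 MB.
At 1000 Mbps: 134046.2 / 1000 = 134 s ≈ 2.23 minutes.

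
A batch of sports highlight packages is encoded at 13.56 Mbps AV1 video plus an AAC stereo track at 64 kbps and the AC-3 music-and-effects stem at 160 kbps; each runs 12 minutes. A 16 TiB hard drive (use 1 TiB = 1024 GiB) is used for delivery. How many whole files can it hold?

14180

12 min = 720 s
Audio total: 64 + 160 = 224 kbps = 0.224 Mbps.
Total bitrate: 13.784 Mbps.
Per item: 13.784 Mbps × 720 s = 9,924 Mb = 1,241 MB.
Capacity: 16 TiB = 140,737,488 Mb; 14180.84 items → 14180 complete.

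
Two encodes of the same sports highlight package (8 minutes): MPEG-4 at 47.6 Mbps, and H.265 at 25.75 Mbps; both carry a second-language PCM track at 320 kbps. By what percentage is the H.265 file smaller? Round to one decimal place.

45.6%

8 min = 480 s
Audio: 320 kbps = 0.320 Mbps.
MPEG-4: 47.920 Mbps × 480 s = 23001.6 Mb = 2.678 GiB.
H.265: 26.070 Mbps × 480 s = 12513.6 Mb = 1.457 GiB.
Reduction: (1 − 1.457/2.678) × 100 = 45.60%.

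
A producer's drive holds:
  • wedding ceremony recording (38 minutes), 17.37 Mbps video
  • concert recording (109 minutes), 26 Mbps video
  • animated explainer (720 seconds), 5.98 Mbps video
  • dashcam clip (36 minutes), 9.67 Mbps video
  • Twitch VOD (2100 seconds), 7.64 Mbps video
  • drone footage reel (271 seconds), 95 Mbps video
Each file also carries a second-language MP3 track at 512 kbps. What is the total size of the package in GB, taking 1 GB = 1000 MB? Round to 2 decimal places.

35.48 GB

Audio: 512 kbps = 0.512 Mbps.
wedding ceremony recording: 17.882 Mbps × 2280 s = 40771.0 Mb
concert recording: 26.512 Mbps × 6540 s = 173388.5 Mb
animated explainer: 6.492 Mbps × 720 s = 4674.2 Mb
dashcam clip: 10.182 Mbps × 2160 s = 21993.1 Mb
Twitch VOD: 8.152 Mbps × 2100 s = 17119.2 Mb
drone footage reel: 95.512 Mbps × 271 s = 25883.8 Mb
Total: 283829.8 Mb = 35478.7 MB.
= 35.48 GB.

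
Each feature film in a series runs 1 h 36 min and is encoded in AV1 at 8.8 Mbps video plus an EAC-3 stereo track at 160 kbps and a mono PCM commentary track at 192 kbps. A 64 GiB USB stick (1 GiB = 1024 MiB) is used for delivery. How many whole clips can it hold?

10

1 h 36 min = 96 min = 5760 s
Audio total: 160 + 192 = 352 kbps = 0.352 Mbps.
Total bitrate: 9.152 Mbps.
Per item: 9.152 Mbps × 5760 s = 52,716 Mb = 6,589 MB.
Capacity: 64 GiB = 549,756 Mb; 10.43 items → 10 complete.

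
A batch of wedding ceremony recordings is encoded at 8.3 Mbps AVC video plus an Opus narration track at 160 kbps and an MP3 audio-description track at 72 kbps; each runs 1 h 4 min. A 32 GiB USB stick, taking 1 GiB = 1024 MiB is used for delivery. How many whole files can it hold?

1 h 4 min = 64 min = 3840 s
Audio total: 160 + 72 = 232 kbps = 0.232 Mbps.
Total bitrate: 8.532 Mbps.
Per item: 8.532 Mbps × 3840 s = 32,763 Mb = 4,095 MB.
Capacity: 32 GiB = 274,878 Mb; 8.39 items → 8 complete.

8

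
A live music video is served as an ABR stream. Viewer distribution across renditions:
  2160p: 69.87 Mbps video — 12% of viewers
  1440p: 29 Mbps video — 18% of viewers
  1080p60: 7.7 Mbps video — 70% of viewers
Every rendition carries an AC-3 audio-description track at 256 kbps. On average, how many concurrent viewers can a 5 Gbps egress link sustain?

259

Audio: 256 kbps = 0.256 Mbps.
Average per-viewer bitrate: 0.12×70.126 + 0.18×29.256 + 0.70×7.956 = 19.250 Mbps.
5 Gbps = 5,000 Mbps; 5,000 / 19.250 = 259.73 → 259.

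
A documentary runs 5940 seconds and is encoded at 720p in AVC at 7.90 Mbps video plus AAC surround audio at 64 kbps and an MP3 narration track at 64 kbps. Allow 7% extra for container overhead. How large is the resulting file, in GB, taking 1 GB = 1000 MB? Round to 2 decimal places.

6.38 GB

Audio total: 64 + 64 = 128 kbps = 0.128 Mbps.
Total bitrate: 7.90 + 0.128 = 8.028 Mbps.
Stream data: 8.028 Mbps × 5940 s = 47686.3 Mb.
With 7% container overhead: ×1.07.
51,024 Mb ÷ 8 = 6,378 MB → 6.378 GB.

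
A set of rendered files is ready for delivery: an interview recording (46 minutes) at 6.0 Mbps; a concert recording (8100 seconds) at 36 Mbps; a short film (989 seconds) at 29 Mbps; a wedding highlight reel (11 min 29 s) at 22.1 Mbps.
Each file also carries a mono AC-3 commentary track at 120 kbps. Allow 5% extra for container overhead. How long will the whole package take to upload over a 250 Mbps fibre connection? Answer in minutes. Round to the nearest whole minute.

Audio: 120 kbps = 0.120 Mbps.
interview recording: 6.120 Mbps × 2760 s × 1.05 = 17735.8 Mb
concert recording: 36.120 Mbps × 8100 s × 1.05 = 307200.6 Mb
short film: 29.120 Mbps × 989 s × 1.05 = 30239.7 Mb
wedding highlight reel: 22.220 Mbps × 689 s × 1.05 = 16075.1 Mb
Total: 371251.1 Mb = 46406.4 MB.
At 250 Mbps: 371251.1 / 250 = 1485 s ≈ 24.8 minutes.

25 minutes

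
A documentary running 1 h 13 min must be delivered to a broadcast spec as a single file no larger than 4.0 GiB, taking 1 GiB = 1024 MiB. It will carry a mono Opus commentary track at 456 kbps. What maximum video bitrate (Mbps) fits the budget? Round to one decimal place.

7.4 Mbps

Budget: 4.0 GiB = 34359.7 Mb.
1 h 13 min = 73 min = 4380 s
Total bitrate budget: 34359.7 Mb / 4380 s = 7.845 Mbps.
Audio: 456 kbps = 0.456 Mbps.
Video: 7.845 − 0.456 = 7.389 Mbps.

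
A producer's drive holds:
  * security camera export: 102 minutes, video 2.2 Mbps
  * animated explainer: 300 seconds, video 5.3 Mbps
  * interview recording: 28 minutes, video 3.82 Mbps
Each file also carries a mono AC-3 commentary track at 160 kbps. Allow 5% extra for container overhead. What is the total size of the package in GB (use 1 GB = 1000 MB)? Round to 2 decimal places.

2.99 GB

Audio: 160 kbps = 0.160 Mbps.
security camera export: 2.360 Mbps × 6120 s × 1.05 = 15165.4 Mb
animated explainer: 5.460 Mbps × 300 s × 1.05 = 1719.9 Mb
interview recording: 3.980 Mbps × 1680 s × 1.05 = 7020.7 Mb
Total: 23906.0 Mb = 2988.2 MB.
= 2.988 GB.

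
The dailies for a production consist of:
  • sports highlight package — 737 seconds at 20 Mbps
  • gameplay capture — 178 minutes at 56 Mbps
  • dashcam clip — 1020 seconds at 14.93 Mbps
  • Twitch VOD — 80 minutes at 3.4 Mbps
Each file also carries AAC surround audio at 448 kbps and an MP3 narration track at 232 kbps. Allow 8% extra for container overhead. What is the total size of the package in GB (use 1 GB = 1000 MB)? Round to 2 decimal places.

Audio total: 448 + 232 = 680 kbps = 0.680 Mbps.
sports highlight package: 20.680 Mbps × 737 s × 1.08 = 16460.5 Mb
gameplay capture: 56.680 Mbps × 10680 s × 1.08 = 653769.8 Mb
dashcam clip: 15.610 Mbps × 1020 s × 1.08 = 17196.0 Mb
Twitch VOD: 4.080 Mbps × 4800 s × 1.08 = 21150.7 Mb
Total: 708576.9 Mb = 88572.1 MB.
= 88.57 GB.

88.57 GB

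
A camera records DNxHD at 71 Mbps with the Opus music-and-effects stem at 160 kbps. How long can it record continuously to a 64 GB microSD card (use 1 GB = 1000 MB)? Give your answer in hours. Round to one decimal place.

Audio: 160 kbps = 0.160 Mbps.
Total bitrate: 71 + 0.160 = 71.160 Mbps.
Capacity: 64 GB = 512,000 Mb.
Recording time: 512,000 / 71.160 = 7,195 s ≈ 2.00 hours.

2.0 hours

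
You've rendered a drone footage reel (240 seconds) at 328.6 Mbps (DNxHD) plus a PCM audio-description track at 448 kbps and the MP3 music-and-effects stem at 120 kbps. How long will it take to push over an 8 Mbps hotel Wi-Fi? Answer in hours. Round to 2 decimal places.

2.74 hours

Audio total: 448 + 120 = 568 kbps = 0.568 Mbps.
Total bitrate: 329.168 Mbps.
File: 329.168 Mbps × 240 s = 79000.3 Mb.
At 8 Mbps: 79000.3 / 8 = 9875.0 s ≈ 2.74 hours.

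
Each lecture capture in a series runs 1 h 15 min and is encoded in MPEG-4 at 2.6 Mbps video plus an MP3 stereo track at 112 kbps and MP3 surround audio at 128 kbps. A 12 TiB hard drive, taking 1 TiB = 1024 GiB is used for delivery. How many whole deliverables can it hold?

1 h 15 min = 75 min = 4500 s
Audio total: 112 + 128 = 240 kbps = 0.240 Mbps.
Total bitrate: 2.840 Mbps.
Per item: 2.840 Mbps × 4500 s = 12,780 Mb = 1,598 MB.
Capacity: 12 TiB = 105,553,116 Mb; 8259.24 items → 8259 complete.

8259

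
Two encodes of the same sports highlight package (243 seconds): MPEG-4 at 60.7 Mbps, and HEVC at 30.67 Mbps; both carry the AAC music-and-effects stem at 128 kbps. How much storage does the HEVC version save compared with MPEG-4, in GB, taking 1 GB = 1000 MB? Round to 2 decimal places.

0.91 GB

Audio: 128 kbps = 0.128 Mbps.
MPEG-4: 60.828 Mbps × 243 s = 14781.2 Mb = 1.848 GB.
HEVC: 30.798 Mbps × 243 s = 7483.9 Mb = 0.935 GB.
Saving: 1.848 − 0.935 = 0.912 GB.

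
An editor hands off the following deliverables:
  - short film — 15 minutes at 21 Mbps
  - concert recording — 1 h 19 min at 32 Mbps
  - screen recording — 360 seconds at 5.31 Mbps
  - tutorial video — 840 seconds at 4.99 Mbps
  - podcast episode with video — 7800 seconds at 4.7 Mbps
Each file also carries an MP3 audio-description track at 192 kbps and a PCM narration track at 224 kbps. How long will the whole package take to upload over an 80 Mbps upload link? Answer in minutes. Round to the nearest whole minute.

Audio total: 192 + 224 = 416 kbps = 0.416 Mbps.
short film: 21.416 Mbps × 900 s = 19274.4 Mb
concert recording: 32.416 Mbps × 4740 s = 153651.8 Mb
screen recording: 5.726 Mbps × 360 s = 2061.4 Mb
tutorial video: 5.406 Mbps × 840 s = 4541.0 Mb
podcast episode with video: 5.116 Mbps × 7800 s = 39904.8 Mb
Total: 219433.4 Mb = 27429.2 MB.
At 80 Mbps: 219433.4 / 80 = 2743 s ≈ 45.7 minutes.

46 minutes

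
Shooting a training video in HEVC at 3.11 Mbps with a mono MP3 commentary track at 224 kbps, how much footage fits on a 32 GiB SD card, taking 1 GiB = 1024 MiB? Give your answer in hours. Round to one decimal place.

22.9 hours

Audio: 224 kbps = 0.224 Mbps.
Total bitrate: 3.11 + 0.224 = 3.334 Mbps.
Capacity: 32 GiB = 274,878 Mb.
Recording time: 274,878 / 3.334 = 82,447 s ≈ 22.9 hours.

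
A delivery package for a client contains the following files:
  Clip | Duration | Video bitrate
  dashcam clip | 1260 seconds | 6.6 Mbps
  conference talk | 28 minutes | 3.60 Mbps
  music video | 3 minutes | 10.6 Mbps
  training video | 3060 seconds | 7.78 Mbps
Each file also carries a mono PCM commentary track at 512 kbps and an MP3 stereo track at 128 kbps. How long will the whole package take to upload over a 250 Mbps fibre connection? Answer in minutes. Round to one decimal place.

Audio total: 512 + 128 = 640 kbps = 0.640 Mbps.
dashcam clip: 7.240 Mbps × 1260 s = 9122.4 Mb
conference talk: 4.240 Mbps × 1680 s = 7123.2 Mb
music video: 11.240 Mbps × 180 s = 2023.2 Mb
training video: 8.420 Mbps × 3060 s = 25765.2 Mb
Total: 44034.0 Mb = 5504.2 MB.
At 250 Mbps: 44034.0 / 250 = 176 s ≈ 2.94 minutes.

2.9 minutes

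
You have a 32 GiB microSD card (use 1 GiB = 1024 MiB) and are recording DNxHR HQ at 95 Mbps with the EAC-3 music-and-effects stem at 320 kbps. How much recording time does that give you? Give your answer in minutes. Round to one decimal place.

Audio: 320 kbps = 0.320 Mbps.
Total bitrate: 95 + 0.320 = 95.320 Mbps.
Capacity: 32 GiB = 274,878 Mb.
Recording time: 274,878 / 95.320 = 2,884 s ≈ 48.1 minutes.

48.1 minutes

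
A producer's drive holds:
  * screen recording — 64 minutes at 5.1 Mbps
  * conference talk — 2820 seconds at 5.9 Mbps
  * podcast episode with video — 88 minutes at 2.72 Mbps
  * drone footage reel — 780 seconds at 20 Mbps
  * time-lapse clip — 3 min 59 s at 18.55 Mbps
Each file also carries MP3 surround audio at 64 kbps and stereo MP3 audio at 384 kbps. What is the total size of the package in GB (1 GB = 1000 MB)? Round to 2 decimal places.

9.55 GB

Audio total: 64 + 384 = 448 kbps = 0.448 Mbps.
screen recording: 5.548 Mbps × 3840 s = 21304.3 Mb
conference talk: 6.348 Mbps × 2820 s = 17901.4 Mb
podcast episode with video: 3.168 Mbps × 5280 s = 16727.0 Mb
drone footage reel: 20.448 Mbps × 780 s = 15949.4 Mb
time-lapse clip: 18.998 Mbps × 239 s = 4540.5 Mb
Total: 76422.7 Mb = 9552.8 MB.
= 9.553 GB.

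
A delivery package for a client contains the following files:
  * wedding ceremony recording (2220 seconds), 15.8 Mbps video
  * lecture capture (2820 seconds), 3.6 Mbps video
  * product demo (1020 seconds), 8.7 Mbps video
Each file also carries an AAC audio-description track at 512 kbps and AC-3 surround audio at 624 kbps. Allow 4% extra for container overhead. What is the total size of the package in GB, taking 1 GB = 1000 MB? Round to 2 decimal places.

7.93 GB

Audio total: 512 + 624 = 1136 kbps = 1.136 Mbps.
wedding ceremony recording: 16.936 Mbps × 2220 s × 1.04 = 39101.8 Mb
lecture capture: 4.736 Mbps × 2820 s × 1.04 = 13889.7 Mb
product demo: 9.836 Mbps × 1020 s × 1.04 = 10434.0 Mb
Total: 63425.6 Mb = 7928.2 MB.
= 7.928 GB.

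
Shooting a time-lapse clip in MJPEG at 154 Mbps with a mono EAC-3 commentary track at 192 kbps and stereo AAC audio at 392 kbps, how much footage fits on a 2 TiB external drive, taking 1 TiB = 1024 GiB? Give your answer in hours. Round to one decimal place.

Audio total: 192 + 392 = 584 kbps = 0.584 Mbps.
Total bitrate: 154 + 0.584 = 154.584 Mbps.
Capacity: 2 TiB = 17,592,186 Mb.
Recording time: 17,592,186 / 154.584 = 113,803 s ≈ 31.6 hours.

31.6 hours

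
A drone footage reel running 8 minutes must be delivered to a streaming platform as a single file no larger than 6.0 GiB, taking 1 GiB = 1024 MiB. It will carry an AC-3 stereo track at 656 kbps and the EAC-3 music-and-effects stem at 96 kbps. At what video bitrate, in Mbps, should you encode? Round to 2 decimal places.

Budget: 6.0 GiB = 51539.6 Mb.
8 min = 480 s
Total bitrate budget: 51539.6 Mb / 480 s = 107.374 Mbps.
Audio total: 656 + 96 = 752 kbps = 0.752 Mbps.
Video: 107.374 − 0.752 = 106.622 Mbps.

106.62 Mbps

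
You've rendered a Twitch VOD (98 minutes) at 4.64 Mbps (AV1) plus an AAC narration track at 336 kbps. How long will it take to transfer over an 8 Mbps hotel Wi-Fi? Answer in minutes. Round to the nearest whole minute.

61 minutes

98 min = 5880 s
Audio: 336 kbps = 0.336 Mbps.
Total bitrate: 4.976 Mbps.
File: 4.976 Mbps × 5880 s = 29258.9 Mb.
At 8 Mbps: 29258.9 / 8 = 3657.4 s ≈ 61 minutes.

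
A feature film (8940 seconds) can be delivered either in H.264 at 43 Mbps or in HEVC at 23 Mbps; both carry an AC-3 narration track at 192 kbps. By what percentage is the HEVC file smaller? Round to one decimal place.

Audio: 192 kbps = 0.192 Mbps.
H.264: 43.192 Mbps × 8940 s = 386136.5 Mb = 48.267 GB.
HEVC: 23.192 Mbps × 8940 s = 207336.5 Mb = 25.917 GB.
Reduction: (1 − 25.917/48.267) × 100 = 46.30%.

46.3%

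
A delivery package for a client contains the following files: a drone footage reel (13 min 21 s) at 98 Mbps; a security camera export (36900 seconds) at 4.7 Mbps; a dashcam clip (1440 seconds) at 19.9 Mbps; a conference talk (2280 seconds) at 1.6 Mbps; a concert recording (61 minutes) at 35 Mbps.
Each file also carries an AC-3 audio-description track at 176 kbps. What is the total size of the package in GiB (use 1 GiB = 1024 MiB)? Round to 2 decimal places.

48.93 GiB

Audio: 176 kbps = 0.176 Mbps.
drone footage reel: 98.176 Mbps × 801 s = 78639.0 Mb
security camera export: 4.876 Mbps × 36900 s = 179924.4 Mb
dashcam clip: 20.076 Mbps × 1440 s = 28909.4 Mb
conference talk: 1.776 Mbps × 2280 s = 4049.3 Mb
concert recording: 35.176 Mbps × 3660 s = 128744.2 Mb
Total: 420266.3 Mb = 52533.3 MB.
= 48.93 GiB.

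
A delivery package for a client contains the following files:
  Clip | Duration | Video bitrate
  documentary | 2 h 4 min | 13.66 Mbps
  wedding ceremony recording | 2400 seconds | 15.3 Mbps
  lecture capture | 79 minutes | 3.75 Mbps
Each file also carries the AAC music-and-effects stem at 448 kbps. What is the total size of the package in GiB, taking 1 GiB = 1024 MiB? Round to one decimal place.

Audio: 448 kbps = 0.448 Mbps.
documentary: 14.108 Mbps × 7440 s = 104963.5 Mb
wedding ceremony recording: 15.748 Mbps × 2400 s = 37795.2 Mb
lecture capture: 4.198 Mbps × 4740 s = 19898.5 Mb
Total: 162657.2 Mb = 20332.2 MB.
= 18.94 GiB.

18.9 GiB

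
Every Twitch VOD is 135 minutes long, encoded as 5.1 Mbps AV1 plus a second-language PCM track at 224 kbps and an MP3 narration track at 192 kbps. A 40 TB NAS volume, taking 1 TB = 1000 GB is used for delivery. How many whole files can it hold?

7162

135 min = 8100 s
Audio total: 224 + 192 = 416 kbps = 0.416 Mbps.
Total bitrate: 5.516 Mbps.
Per item: 5.516 Mbps × 8100 s = 44,680 Mb = 5,585 MB.
Capacity: 40 TB = 320,000,000 Mb; 7162.11 items → 7162 complete.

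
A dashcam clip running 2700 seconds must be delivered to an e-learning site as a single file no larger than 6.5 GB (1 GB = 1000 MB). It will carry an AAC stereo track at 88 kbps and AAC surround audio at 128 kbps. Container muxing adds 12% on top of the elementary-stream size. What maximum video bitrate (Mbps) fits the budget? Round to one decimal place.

17.0 Mbps

Budget: 6.5 GB = 52000.0 Mb.
Stream payload after overhead: 52000.0 / 1.12 = 46428.6 Mb.
Total bitrate budget: 46428.6 Mb / 2700 s = 17.196 Mbps.
Audio total: 88 + 128 = 216 kbps = 0.216 Mbps.
Video: 17.196 − 0.216 = 16.980 Mbps.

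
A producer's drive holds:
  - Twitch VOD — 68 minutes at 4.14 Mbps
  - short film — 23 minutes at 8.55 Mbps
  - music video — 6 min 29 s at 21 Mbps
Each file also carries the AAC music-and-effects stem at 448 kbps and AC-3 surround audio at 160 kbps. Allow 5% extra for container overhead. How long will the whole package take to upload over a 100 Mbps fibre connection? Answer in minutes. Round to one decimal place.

7.1 minutes

Audio total: 448 + 160 = 608 kbps = 0.608 Mbps.
Twitch VOD: 4.748 Mbps × 4080 s × 1.05 = 20340.4 Mb
short film: 9.158 Mbps × 1380 s × 1.05 = 13269.9 Mb
music video: 21.608 Mbps × 389 s × 1.05 = 8825.8 Mb
Total: 42436.2 Mb = 5304.5 MB.
At 100 Mbps: 42436.2 / 100 = 424 s ≈ 7.07 minutes.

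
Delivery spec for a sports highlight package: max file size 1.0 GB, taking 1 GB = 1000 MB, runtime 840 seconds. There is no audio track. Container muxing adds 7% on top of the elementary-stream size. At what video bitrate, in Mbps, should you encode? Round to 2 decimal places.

Budget: 1.0 GB = 8000.0 Mb.
Stream payload after overhead: 8000.0 / 1.07 = 7476.6 Mb.
Total bitrate budget: 7476.6 Mb / 840 s = 8.901 Mbps.

8.90 Mbps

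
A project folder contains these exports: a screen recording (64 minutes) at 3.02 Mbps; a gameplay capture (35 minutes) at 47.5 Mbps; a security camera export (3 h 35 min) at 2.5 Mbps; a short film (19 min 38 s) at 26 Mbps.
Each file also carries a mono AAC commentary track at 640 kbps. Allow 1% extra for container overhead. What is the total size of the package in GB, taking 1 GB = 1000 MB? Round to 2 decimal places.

Audio: 640 kbps = 0.640 Mbps.
screen recording: 3.660 Mbps × 3840 s × 1.01 = 14194.9 Mb
gameplay capture: 48.140 Mbps × 2100 s × 1.01 = 102104.9 Mb
security camera export: 3.140 Mbps × 12900 s × 1.01 = 40911.1 Mb
short film: 26.640 Mbps × 1178 s × 1.01 = 31695.7 Mb
Total: 188906.7 Mb = 23613.3 MB.
= 23.61 GB.

23.61 GB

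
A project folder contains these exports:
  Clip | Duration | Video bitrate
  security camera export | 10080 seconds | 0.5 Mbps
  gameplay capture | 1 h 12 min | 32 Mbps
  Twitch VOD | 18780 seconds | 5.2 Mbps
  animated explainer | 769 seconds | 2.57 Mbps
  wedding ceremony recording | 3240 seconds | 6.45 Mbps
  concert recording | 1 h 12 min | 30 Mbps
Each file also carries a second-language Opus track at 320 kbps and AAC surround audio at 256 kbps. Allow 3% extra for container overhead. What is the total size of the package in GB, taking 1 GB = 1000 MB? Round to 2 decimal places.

Audio total: 320 + 256 = 576 kbps = 0.576 Mbps.
security camera export: 1.076 Mbps × 10080 s × 1.03 = 11171.5 Mb
gameplay capture: 32.576 Mbps × 4320 s × 1.03 = 144950.2 Mb
Twitch VOD: 5.776 Mbps × 18780 s × 1.03 = 111727.5 Mb
animated explainer: 3.146 Mbps × 769 s × 1.03 = 2491.9 Mb
wedding ceremony recording: 7.026 Mbps × 3240 s × 1.03 = 23447.2 Mb
concert recording: 30.576 Mbps × 4320 s × 1.03 = 136051.0 Mb
Total: 429839.1 Mb = 53729.9 MB.
= 53.73 GB.

53.73 GB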